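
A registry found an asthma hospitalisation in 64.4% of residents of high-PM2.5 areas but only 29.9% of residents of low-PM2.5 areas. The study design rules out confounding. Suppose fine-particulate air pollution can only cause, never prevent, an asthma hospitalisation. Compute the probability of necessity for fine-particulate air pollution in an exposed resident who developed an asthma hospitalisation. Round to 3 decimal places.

p₁ = 0.644, p₀ = 0.299.
Under exogeneity and monotonicity, PN = (p₁ − p₀) / p₁.
PN = (0.644 − 0.299) / 0.644 = 0.345 / 0.644 ≈ 0.5357

PN ≈ 0.536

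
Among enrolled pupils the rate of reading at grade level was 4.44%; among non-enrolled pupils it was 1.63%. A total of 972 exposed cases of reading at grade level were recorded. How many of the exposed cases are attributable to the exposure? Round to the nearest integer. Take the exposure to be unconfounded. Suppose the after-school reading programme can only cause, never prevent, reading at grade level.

p₁ = 0.0444, p₀ = 0.0163.
PN = (p₁ − p₀)/p₁ = (0.0444 − 0.0163) / 0.0444 ≈ 0.63288.
Attributable cases ≈ PN × (exposed cases) = 0.63288 × 972 ≈ 615.16.

about 615 cases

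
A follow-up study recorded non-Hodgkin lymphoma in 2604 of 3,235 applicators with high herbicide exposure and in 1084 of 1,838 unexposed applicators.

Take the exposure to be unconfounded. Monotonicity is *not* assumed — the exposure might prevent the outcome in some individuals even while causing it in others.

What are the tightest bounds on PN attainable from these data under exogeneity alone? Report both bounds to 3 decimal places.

0.267 ≤ PN ≤ 0.510

p₁ = P(outcome | exposed) = 2604/3235 = 0.80495
p₀ = P(outcome | unexposed) = 1084/1838 = 0.58977
Under exogeneity alone the bounds on PN are max{0,(p₁−p₀)/p₁} ≤ PN ≤ min{1,(1−p₀)/p₁}.
  lower = (p₁ − p₀)/p₁ = 0.21517 / 0.80495 ≈ 0.2673
  upper = min{1, (1 − p₀)/p₁} = 0.41023 / 0.80495 ≈ 0.5096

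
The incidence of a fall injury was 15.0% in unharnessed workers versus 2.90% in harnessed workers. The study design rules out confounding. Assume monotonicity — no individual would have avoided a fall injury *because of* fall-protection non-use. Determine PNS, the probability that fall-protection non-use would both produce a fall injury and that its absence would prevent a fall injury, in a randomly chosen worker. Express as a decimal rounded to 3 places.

PNS ≈ 0.121

p₁ = 0.15, p₀ = 0.029.
Under exogeneity and monotonicity, PNS = p₁ − p₀.
PNS = 0.15 − 0.029 = 0.121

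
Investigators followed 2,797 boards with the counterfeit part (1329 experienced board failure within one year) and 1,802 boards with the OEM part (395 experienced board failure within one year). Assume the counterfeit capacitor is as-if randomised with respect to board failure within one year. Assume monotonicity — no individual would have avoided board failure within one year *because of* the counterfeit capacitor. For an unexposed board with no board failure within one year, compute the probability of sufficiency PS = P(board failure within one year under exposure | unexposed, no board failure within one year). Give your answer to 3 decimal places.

PS ≈ 0.328

p₁ = P(outcome | exposed) = 1329/2797 = 0.47515
p₀ = P(outcome | unexposed) = 395/1802 = 0.2192
Under exogeneity and monotonicity, PS = (p₁ − p₀) / (1 − p₀).
PS = (0.47515 − 0.2192) / (1 − 0.2192) = 0.25595 / 0.7808 ≈ 0.3278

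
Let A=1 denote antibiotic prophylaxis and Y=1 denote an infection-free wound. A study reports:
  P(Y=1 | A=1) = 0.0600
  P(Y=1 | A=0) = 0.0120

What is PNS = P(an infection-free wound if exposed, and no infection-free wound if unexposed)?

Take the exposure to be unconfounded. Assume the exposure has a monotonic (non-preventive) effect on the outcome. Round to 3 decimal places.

Let p₁ = 0.06, p₀ = 0.012.
Under exogeneity and monotonicity, PNS = p₁ − p₀.
PNS = 0.06 − 0.012 = 0.048

PNS ≈ 0.048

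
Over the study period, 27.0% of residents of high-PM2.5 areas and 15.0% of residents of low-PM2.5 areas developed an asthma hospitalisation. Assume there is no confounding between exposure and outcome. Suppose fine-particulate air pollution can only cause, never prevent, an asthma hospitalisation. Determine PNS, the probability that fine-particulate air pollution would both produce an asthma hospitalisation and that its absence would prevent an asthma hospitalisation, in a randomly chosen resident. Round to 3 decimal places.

p₁ = 0.27, p₀ = 0.15.
Under exogeneity and monotonicity, PNS = p₁ − p₀.
PNS = 0.27 − 0.15 = 0.12

PNS ≈ 0.120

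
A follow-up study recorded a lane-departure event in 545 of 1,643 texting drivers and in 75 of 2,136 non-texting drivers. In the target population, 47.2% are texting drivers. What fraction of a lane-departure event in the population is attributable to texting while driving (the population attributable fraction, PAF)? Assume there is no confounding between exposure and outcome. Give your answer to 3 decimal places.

p₁ = P(outcome | exposed) = 545/1643 = 0.33171
p₀ = P(outcome | unexposed) = 75/2136 = 0.035112
Overall risk P(Y=1) = π·p₁ + (1−π)·p₀ = 0.472×0.33171 + 0.528×0.035112 = 0.17511.
Under exogeneity, PAF = [P(Y=1) − p₀] / P(Y=1).
PAF = (0.17511 − 0.035112) / 0.17511 ≈ 0.7995

PAF ≈ 0.799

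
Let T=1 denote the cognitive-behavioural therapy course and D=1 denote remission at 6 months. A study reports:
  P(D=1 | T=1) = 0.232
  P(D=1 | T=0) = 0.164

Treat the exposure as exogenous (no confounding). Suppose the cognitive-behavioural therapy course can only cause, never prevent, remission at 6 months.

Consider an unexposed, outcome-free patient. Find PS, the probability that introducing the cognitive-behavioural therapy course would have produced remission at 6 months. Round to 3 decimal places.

PS ≈ 0.081

Let p₁ = 0.232, p₀ = 0.164.
Under exogeneity and monotonicity, PS = (p₁ − p₀) / (1 − p₀).
PS = (0.232 − 0.164) / (1 − 0.164) = 0.068 / 0.836 ≈ 0.0813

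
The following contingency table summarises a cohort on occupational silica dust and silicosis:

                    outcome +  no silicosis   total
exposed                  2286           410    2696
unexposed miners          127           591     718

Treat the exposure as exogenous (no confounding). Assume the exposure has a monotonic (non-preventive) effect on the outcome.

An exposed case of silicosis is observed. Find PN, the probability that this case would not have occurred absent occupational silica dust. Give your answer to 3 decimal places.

PN ≈ 0.791

p₁ = P(outcome | exposed) = 2286/2696 = 0.84792
p₀ = P(outcome | unexposed) = 127/718 = 0.17688
Under exogeneity and monotonicity, PN = (p₁ − p₀) / p₁.
PN = (0.84792 − 0.17688) / 0.84792 = 0.67104 / 0.84792 ≈ 0.7914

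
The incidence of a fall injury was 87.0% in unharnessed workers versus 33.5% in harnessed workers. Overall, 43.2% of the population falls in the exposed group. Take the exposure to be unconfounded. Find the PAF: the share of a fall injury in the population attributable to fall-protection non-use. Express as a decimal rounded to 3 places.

p₁ = 0.87, p₀ = 0.335.
Overall risk P(Y=1) = π·p₁ + (1−π)·p₀ = 0.432×0.87 + 0.568×0.335 = 0.56612.
Under exogeneity, PAF = [P(Y=1) − p₀] / P(Y=1).
PAF = (0.56612 − 0.335) / 0.56612 ≈ 0.4083

PAF ≈ 0.408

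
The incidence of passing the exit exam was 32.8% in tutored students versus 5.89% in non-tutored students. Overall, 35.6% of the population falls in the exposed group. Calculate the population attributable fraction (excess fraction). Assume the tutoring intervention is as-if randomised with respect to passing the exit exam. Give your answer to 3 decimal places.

PAF ≈ 0.619

p₁ = 0.328, p₀ = 0.0589.
Overall risk P(Y=1) = π·p₁ + (1−π)·p₀ = 0.356×0.328 + 0.644×0.0589 = 0.1547.
Under exogeneity, PAF = [P(Y=1) − p₀] / P(Y=1).
PAF = (0.1547 − 0.0589) / 0.1547 ≈ 0.6193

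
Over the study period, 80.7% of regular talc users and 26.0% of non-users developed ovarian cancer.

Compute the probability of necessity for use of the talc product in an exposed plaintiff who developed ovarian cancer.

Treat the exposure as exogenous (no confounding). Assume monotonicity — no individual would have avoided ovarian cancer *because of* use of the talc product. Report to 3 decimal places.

p₁ = 0.807, p₀ = 0.26.
Under exogeneity and monotonicity, PN = (p₁ − p₀) / p₁.
PN = (0.807 − 0.26) / 0.807 = 0.547 / 0.807 ≈ 0.6778

PN ≈ 0.678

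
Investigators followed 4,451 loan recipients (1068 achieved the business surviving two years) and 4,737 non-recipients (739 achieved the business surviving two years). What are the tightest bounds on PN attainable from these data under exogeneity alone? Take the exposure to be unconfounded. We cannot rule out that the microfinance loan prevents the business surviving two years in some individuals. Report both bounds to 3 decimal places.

0.350 ≤ PN ≤ 1.000

p₁ = P(outcome | exposed) = 1068/4451 = 0.23995
p₀ = P(outcome | unexposed) = 739/4737 = 0.15601
Under exogeneity alone the bounds on PN are max{0,(p₁−p₀)/p₁} ≤ PN ≤ min{1,(1−p₀)/p₁}.
  lower = (p₁ − p₀)/p₁ = 0.08394 / 0.23995 ≈ 0.3498
  upper = min{1, (1 − p₀)/p₁} = 0.84399 / 0.23995 ≈ 3.5174 → capped at 1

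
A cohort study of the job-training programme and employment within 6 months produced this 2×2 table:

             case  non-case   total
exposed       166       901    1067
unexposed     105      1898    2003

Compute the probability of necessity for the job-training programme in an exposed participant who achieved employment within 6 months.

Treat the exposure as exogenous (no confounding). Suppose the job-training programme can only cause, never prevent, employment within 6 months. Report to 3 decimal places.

PN ≈ 0.663

p₁ = P(outcome | exposed) = 166/1067 = 0.15558
p₀ = P(outcome | unexposed) = 105/2003 = 0.052421
Under exogeneity and monotonicity, PN = (p₁ − p₀) / p₁.
PN = (0.15558 − 0.052421) / 0.15558 = 0.10316 / 0.15558 ≈ 0.6631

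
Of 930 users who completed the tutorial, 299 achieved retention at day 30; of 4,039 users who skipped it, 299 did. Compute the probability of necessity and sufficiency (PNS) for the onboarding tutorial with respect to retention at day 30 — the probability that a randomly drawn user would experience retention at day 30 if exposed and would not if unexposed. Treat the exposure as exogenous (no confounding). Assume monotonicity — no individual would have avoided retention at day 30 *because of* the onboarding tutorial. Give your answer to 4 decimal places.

PNS ≈ 0.2475

p₁ = P(outcome | exposed) = 299/930 = 0.32151
p₀ = P(outcome | unexposed) = 299/4039 = 0.074028
Under exogeneity and monotonicity, PNS = p₁ − p₀.
PNS = 0.32151 − 0.074028 = 0.24748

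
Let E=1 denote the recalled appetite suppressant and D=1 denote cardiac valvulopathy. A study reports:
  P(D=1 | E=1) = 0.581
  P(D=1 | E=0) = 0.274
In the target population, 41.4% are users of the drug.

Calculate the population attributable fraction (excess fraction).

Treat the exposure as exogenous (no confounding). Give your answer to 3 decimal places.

Let p₁ = 0.581, p₀ = 0.274.
Overall risk P(Y=1) = π·p₁ + (1−π)·p₀ = 0.414×0.581 + 0.586×0.274 = 0.4011.
Under exogeneity, PAF = [P(Y=1) − p₀] / P(Y=1).
PAF = (0.4011 − 0.274) / 0.4011 ≈ 0.3169

PAF ≈ 0.317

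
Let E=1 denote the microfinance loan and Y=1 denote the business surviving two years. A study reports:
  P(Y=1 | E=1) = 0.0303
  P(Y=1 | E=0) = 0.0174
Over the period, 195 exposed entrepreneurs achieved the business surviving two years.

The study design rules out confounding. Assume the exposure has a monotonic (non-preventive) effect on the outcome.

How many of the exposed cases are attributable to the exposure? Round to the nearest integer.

about 83 cases

Let p₁ = 0.0303, p₀ = 0.0174.
PN = (p₁ − p₀)/p₁ = (0.0303 − 0.0174) / 0.0303 ≈ 0.42574.
Attributable cases ≈ PN × (exposed cases) = 0.42574 × 195 ≈ 83.02.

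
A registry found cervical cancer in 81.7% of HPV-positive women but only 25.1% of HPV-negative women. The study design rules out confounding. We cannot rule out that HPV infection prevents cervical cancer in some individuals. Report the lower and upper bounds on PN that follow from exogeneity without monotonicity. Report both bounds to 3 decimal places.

p₁ = 0.817, p₀ = 0.251.
Under exogeneity alone the bounds on PN are max{0,(p₁−p₀)/p₁} ≤ PN ≤ min{1,(1−p₀)/p₁}.
  lower = (p₁ − p₀)/p₁ = 0.566 / 0.817 ≈ 0.6928
  upper = min{1, (1 − p₀)/p₁} = 0.749 / 0.817 ≈ 0.9168

0.693 ≤ PN ≤ 0.917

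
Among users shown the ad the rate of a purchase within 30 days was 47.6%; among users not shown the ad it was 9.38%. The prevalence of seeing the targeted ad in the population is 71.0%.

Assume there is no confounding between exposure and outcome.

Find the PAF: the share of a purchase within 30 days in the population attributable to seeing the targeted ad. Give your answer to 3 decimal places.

p₁ = 0.476, p₀ = 0.0938.
Overall risk P(Y=1) = π·p₁ + (1−π)·p₀ = 0.71×0.476 + 0.29×0.0938 = 0.36516.
Under exogeneity, PAF = [P(Y=1) − p₀] / P(Y=1).
PAF = (0.36516 − 0.0938) / 0.36516 ≈ 0.7431

PAF ≈ 0.743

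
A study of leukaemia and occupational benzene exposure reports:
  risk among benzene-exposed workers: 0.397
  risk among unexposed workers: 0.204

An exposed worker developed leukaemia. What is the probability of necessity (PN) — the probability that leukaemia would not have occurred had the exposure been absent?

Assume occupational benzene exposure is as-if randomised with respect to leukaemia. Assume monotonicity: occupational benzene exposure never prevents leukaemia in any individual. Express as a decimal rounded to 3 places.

Let p₁ = 0.397, p₀ = 0.204.
Under exogeneity and monotonicity, PN = (p₁ − p₀) / p₁.
PN = (0.397 − 0.204) / 0.397 = 0.193 / 0.397 ≈ 0.4861

PN ≈ 0.486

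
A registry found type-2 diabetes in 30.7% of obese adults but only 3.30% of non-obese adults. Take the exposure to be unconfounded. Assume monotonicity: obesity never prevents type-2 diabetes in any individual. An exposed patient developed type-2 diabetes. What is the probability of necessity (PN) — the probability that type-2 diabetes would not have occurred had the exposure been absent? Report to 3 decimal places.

PN ≈ 0.893

p₁ = 0.307, p₀ = 0.033.
Under exogeneity and monotonicity, PN = (p₁ − p₀) / p₁.
PN = (0.307 − 0.033) / 0.307 = 0.274 / 0.307 ≈ 0.8925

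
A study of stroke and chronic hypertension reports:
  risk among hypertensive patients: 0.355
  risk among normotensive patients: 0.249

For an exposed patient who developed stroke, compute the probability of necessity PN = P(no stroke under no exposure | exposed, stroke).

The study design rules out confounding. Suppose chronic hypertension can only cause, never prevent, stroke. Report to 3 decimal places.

Let p₁ = 0.355, p₀ = 0.249.
Under exogeneity and monotonicity, PN = (p₁ − p₀) / p₁.
PN = (0.355 − 0.249) / 0.355 = 0.106 / 0.355 ≈ 0.2986

PN ≈ 0.299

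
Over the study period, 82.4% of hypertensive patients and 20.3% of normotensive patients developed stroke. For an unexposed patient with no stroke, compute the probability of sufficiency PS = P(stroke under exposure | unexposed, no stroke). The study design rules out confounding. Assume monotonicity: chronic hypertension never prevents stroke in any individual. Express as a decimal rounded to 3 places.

p₁ = 0.824, p₀ = 0.203.
Under exogeneity and monotonicity, PS = (p₁ − p₀) / (1 − p₀).
PS = (0.824 − 0.203) / (1 − 0.203) = 0.621 / 0.797 ≈ 0.7792

PS ≈ 0.779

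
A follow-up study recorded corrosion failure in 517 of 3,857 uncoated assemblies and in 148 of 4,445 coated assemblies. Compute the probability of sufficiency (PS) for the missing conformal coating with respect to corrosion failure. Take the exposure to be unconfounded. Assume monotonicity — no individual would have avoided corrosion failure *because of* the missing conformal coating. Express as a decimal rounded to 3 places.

PS ≈ 0.104

p₁ = P(outcome | exposed) = 517/3857 = 0.13404
p₀ = P(outcome | unexposed) = 148/4445 = 0.033296
Under exogeneity and monotonicity, PS = (p₁ − p₀) / (1 − p₀).
PS = (0.13404 − 0.033296) / (1 − 0.033296) = 0.10075 / 0.9667 ≈ 0.1042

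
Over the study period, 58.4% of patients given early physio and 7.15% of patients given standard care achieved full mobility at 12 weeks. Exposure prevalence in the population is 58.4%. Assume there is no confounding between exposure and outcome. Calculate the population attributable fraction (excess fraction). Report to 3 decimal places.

PAF ≈ 0.807

p₁ = 0.584, p₀ = 0.0715.
Overall risk P(Y=1) = π·p₁ + (1−π)·p₀ = 0.584×0.584 + 0.416×0.0715 = 0.3708.
Under exogeneity, PAF = [P(Y=1) − p₀] / P(Y=1).
PAF = (0.3708 − 0.0715) / 0.3708 ≈ 0.8072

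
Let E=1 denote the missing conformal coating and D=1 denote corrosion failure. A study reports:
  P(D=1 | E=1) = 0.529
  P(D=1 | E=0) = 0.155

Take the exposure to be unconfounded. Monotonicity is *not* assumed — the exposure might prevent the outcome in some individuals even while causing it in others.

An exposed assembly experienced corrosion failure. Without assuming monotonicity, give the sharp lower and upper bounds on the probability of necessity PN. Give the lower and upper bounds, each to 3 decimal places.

0.707 ≤ PN ≤ 1.000

Let p₁ = 0.529, p₀ = 0.155.
Under exogeneity alone the bounds on PN are max{0,(p₁−p₀)/p₁} ≤ PN ≤ min{1,(1−p₀)/p₁}.
  lower = (p₁ − p₀)/p₁ = 0.374 / 0.529 ≈ 0.7070
  upper = min{1, (1 − p₀)/p₁} = 0.845 / 0.529 ≈ 1.5974 → capped at 1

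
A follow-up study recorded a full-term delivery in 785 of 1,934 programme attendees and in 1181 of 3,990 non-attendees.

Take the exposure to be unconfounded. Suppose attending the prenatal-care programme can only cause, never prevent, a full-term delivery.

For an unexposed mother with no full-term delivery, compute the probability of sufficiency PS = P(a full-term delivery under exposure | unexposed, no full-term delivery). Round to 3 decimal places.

p₁ = P(outcome | exposed) = 785/1934 = 0.40589
p₀ = P(outcome | unexposed) = 1181/3990 = 0.29599
Under exogeneity and monotonicity, PS = (p₁ − p₀) / (1 − p₀).
PS = (0.40589 − 0.29599) / (1 − 0.29599) = 0.1099 / 0.70401 ≈ 0.1561

PS ≈ 0.156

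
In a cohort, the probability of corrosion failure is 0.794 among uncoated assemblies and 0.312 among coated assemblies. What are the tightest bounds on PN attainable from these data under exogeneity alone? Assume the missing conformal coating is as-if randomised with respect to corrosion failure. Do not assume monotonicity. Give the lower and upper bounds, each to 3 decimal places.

Let p₁ = 0.794, p₀ = 0.312.
Under exogeneity alone the bounds on PN are max{0,(p₁−p₀)/p₁} ≤ PN ≤ min{1,(1−p₀)/p₁}.
  lower = (p₁ − p₀)/p₁ = 0.482 / 0.794 ≈ 0.6071
  upper = min{1, (1 − p₀)/p₁} = 0.688 / 0.794 ≈ 0.8665

0.607 ≤ PN ≤ 0.866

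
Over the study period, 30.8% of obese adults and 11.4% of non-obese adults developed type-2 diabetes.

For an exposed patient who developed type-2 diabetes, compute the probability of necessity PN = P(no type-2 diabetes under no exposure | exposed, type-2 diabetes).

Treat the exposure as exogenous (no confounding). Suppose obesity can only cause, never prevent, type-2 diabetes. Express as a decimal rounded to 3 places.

PN ≈ 0.630

p₁ = 0.308, p₀ = 0.114.
Under exogeneity and monotonicity, PN = (p₁ − p₀) / p₁.
PN = (0.308 − 0.114) / 0.308 = 0.194 / 0.308 ≈ 0.6299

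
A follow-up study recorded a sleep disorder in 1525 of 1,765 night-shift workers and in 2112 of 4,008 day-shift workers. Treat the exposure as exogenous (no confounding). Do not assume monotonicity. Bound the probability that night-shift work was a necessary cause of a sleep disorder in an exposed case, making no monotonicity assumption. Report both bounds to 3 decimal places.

p₁ = P(outcome | exposed) = 1525/1765 = 0.86402
p₀ = P(outcome | unexposed) = 2112/4008 = 0.52695
Under exogeneity alone the bounds on PN are max{0,(p₁−p₀)/p₁} ≤ PN ≤ min{1,(1−p₀)/p₁}.
  lower = (p₁ − p₀)/p₁ = 0.33708 / 0.86402 ≈ 0.3901
  upper = min{1, (1 − p₀)/p₁} = 0.47305 / 0.86402 ≈ 0.5475

0.390 ≤ PN ≤ 0.548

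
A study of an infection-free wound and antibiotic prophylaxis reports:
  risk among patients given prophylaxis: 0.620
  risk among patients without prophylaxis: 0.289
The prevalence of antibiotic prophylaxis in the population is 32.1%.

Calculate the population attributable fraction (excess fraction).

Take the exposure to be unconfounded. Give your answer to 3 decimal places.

PAF ≈ 0.269

Let p₁ = 0.62, p₀ = 0.289.
Overall risk P(Y=1) = π·p₁ + (1−π)·p₀ = 0.321×0.62 + 0.679×0.289 = 0.39525.
Under exogeneity, PAF = [P(Y=1) − p₀] / P(Y=1).
PAF = (0.39525 − 0.289) / 0.39525 ≈ 0.2688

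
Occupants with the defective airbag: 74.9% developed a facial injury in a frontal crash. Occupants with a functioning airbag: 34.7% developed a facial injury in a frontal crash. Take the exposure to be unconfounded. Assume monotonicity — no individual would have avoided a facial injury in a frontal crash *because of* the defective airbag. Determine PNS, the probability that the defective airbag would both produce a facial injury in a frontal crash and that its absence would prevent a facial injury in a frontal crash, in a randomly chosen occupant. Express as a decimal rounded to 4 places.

PNS ≈ 0.4020

p₁ = 0.749, p₀ = 0.347.
Under exogeneity and monotonicity, PNS = p₁ − p₀.
PNS = 0.749 − 0.347 = 0.402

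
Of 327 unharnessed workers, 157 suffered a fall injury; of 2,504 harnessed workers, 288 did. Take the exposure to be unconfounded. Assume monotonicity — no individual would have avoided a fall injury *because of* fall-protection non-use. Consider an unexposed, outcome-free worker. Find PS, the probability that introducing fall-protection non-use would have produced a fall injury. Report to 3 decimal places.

PS ≈ 0.413

p₁ = P(outcome | exposed) = 157/327 = 0.48012
p₀ = P(outcome | unexposed) = 288/2504 = 0.11502
Under exogeneity and monotonicity, PS = (p₁ − p₀) / (1 − p₀).
PS = (0.48012 − 0.11502) / (1 − 0.11502) = 0.36511 / 0.88498 ≈ 0.4126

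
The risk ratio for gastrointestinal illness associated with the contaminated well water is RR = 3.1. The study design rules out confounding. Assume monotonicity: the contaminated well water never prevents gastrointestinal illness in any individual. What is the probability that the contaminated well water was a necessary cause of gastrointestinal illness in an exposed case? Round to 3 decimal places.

Under exogeneity and monotonicity, PN = (RR − 1) / RR = 1 − 1/RR.
PN = (3.1 − 1) / 3.1 = 2.1 / 3.1 ≈ 0.6774

PN ≈ 0.677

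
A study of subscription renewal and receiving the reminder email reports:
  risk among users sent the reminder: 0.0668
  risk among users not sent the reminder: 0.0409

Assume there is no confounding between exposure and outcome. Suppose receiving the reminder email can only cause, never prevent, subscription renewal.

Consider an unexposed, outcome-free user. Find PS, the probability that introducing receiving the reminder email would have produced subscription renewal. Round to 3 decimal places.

Let p₁ = 0.0668, p₀ = 0.0409.
Under exogeneity and monotonicity, PS = (p₁ − p₀) / (1 − p₀).
PS = (0.0668 − 0.0409) / (1 − 0.0409) = 0.0259 / 0.9591 ≈ 0.0270

PS ≈ 0.027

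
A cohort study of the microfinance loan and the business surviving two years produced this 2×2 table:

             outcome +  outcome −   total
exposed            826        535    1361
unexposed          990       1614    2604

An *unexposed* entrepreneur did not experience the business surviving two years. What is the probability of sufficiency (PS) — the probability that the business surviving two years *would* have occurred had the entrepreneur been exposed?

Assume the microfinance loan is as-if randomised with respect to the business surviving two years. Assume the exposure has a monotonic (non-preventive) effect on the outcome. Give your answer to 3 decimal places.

p₁ = P(outcome | exposed) = 826/1361 = 0.60691
p₀ = P(outcome | unexposed) = 990/2604 = 0.38018
Under exogeneity and monotonicity, PS = (p₁ − p₀)/(1 − p₀).
PS = (0.60691 − 0.38018) / 0.61982 ≈ 0.3658

PS ≈ 0.366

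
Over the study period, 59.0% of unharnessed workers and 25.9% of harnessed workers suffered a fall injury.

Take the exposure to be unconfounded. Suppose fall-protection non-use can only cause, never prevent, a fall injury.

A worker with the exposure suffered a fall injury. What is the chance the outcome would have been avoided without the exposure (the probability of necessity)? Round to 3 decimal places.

p₁ = 0.59, p₀ = 0.259.
Under exogeneity and monotonicity, PN = (p₁ − p₀) / p₁.
PN = (0.59 − 0.259) / 0.59 = 0.331 / 0.59 ≈ 0.5610

PN ≈ 0.561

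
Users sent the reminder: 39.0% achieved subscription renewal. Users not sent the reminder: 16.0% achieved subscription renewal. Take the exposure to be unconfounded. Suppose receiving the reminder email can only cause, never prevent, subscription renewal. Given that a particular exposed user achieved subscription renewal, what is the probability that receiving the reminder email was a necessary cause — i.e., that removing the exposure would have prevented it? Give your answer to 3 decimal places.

PN ≈ 0.590

p₁ = 0.39, p₀ = 0.16.
Under exogeneity and monotonicity, PN = (p₁ − p₀) / p₁.
PN = (0.39 − 0.16) / 0.39 = 0.23 / 0.39 ≈ 0.5897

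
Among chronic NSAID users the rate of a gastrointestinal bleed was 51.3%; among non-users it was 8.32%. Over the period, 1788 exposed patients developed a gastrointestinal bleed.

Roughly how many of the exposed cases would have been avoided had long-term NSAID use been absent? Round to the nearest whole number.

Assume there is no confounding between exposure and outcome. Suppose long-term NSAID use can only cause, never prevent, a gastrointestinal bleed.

p₁ = 0.513, p₀ = 0.0832.
PN = (p₁ − p₀)/p₁ = (0.513 − 0.0832) / 0.513 ≈ 0.83782.
Attributable cases ≈ PN × (exposed cases) = 0.83782 × 1788 ≈ 1498.02.

about 1498 cases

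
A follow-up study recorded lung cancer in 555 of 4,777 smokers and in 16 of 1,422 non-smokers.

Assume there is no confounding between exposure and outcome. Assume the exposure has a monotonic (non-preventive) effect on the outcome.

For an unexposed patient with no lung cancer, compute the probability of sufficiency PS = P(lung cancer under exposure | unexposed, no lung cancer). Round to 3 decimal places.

PS ≈ 0.106

p₁ = P(outcome | exposed) = 555/4777 = 0.11618
p₀ = P(outcome | unexposed) = 16/1422 = 0.011252
Under exogeneity and monotonicity, PS = (p₁ − p₀) / (1 − p₀).
PS = (0.11618 − 0.011252) / (1 − 0.011252) = 0.10493 / 0.98875 ≈ 0.1061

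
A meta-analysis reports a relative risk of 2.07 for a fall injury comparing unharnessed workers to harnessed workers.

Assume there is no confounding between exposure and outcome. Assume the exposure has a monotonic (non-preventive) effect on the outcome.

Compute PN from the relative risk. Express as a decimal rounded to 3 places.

PN ≈ 0.517

Under exogeneity and monotonicity, PN = (RR − 1) / RR = 1 − 1/RR.
PN = (2.07 − 1) / 2.07 = 1.07 / 2.07 ≈ 0.5169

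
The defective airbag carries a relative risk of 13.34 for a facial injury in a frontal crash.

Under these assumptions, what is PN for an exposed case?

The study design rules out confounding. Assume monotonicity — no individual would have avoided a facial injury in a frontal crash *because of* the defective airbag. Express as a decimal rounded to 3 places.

Under exogeneity and monotonicity, PN = (RR − 1) / RR = 1 − 1/RR.
PN = (13.34 − 1) / 13.34 = 12.34 / 13.34 ≈ 0.9250

PN ≈ 0.925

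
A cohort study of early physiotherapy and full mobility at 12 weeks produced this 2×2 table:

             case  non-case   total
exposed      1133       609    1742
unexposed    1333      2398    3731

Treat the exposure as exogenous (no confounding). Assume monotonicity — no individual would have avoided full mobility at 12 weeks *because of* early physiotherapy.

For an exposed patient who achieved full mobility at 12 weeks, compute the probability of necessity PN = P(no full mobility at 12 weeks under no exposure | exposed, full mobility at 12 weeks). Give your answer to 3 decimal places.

p₁ = P(outcome | exposed) = 1133/1742 = 0.6504
p₀ = P(outcome | unexposed) = 1333/3731 = 0.35728
Under exogeneity and monotonicity, PN = (p₁ − p₀) / p₁.
PN = (0.6504 − 0.35728) / 0.6504 = 0.29312 / 0.6504 ≈ 0.4507

PN ≈ 0.451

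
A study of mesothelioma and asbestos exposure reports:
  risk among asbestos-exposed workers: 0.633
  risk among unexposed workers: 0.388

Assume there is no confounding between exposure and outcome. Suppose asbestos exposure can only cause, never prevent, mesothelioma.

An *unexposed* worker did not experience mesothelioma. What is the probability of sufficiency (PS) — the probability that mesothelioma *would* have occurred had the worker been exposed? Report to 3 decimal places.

Let p₁ = 0.633, p₀ = 0.388.
Under exogeneity and monotonicity, PS = (p₁ − p₀) / (1 − p₀).
PS = (0.633 − 0.388) / (1 − 0.388) = 0.245 / 0.612 ≈ 0.4003

PS ≈ 0.400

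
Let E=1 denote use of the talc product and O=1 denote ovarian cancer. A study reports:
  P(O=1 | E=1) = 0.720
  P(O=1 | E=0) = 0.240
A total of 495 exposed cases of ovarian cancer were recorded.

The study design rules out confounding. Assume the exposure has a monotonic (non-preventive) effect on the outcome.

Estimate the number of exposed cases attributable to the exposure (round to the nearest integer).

about 330 cases

Let p₁ = 0.72, p₀ = 0.24.
PN = (p₁ − p₀)/p₁ = (0.72 − 0.24) / 0.72 ≈ 0.66667.
Attributable cases ≈ PN × (exposed cases) = 0.66667 × 495 ≈ 330.00.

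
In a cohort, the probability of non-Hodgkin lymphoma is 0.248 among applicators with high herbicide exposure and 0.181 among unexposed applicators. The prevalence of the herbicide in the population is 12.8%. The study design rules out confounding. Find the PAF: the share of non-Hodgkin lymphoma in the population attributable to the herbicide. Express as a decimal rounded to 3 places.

Let p₁ = 0.248, p₀ = 0.181.
Overall risk P(Y=1) = π·p₁ + (1−π)·p₀ = 0.128×0.248 + 0.872×0.181 = 0.18958.
Under exogeneity, PAF = [P(Y=1) − p₀] / P(Y=1).
PAF = (0.18958 − 0.181) / 0.18958 ≈ 0.0452

PAF ≈ 0.045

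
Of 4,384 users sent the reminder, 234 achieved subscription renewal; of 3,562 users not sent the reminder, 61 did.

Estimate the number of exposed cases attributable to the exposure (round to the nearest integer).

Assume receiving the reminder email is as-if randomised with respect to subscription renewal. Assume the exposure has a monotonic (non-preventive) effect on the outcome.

about 159 cases

p₁ = P(outcome | exposed) = 234/4384 = 0.053376
p₀ = P(outcome | unexposed) = 61/3562 = 0.017125
PN = (p₁ − p₀)/p₁ = (0.053376 − 0.017125) / 0.053376 ≈ 0.67916.
Attributable cases ≈ PN × (exposed cases) = 0.67916 × 234 ≈ 158.92.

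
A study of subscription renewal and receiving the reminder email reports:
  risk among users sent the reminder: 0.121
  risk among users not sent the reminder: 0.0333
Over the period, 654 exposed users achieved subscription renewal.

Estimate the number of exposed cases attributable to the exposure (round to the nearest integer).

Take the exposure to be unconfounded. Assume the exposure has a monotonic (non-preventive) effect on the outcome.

Let p₁ = 0.121, p₀ = 0.0333.
PN = (p₁ − p₀)/p₁ = (0.121 − 0.0333) / 0.121 ≈ 0.72479.
Attributable cases ≈ PN × (exposed cases) = 0.72479 × 654 ≈ 474.01.

about 474 cases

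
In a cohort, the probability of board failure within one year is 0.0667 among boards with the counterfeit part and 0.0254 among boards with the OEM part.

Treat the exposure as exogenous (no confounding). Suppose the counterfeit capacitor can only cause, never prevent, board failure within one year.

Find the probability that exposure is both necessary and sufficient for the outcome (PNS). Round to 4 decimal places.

Let p₁ = 0.0667, p₀ = 0.0254.
Under exogeneity and monotonicity, PNS = p₁ − p₀.
PNS = 0.0667 − 0.0254 = 0.0413

PNS ≈ 0.0413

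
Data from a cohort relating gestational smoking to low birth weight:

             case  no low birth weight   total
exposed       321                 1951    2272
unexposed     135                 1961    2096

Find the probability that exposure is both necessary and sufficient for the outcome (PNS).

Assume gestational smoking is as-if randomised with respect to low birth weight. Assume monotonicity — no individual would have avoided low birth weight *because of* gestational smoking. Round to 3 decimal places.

PNS ≈ 0.077

p₁ = P(outcome | exposed) = 321/2272 = 0.14129
p₀ = P(outcome | unexposed) = 135/2096 = 0.064408
Under exogeneity and monotonicity, PNS = p₁ − p₀.
PNS = 0.14129 − 0.064408 = 0.076877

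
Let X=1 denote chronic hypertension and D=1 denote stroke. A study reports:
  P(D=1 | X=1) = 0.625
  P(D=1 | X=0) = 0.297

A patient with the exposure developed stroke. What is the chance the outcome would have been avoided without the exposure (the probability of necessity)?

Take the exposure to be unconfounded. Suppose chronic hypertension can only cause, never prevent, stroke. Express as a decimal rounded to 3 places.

PN ≈ 0.525

Let p₁ = 0.625, p₀ = 0.297.
Under exogeneity and monotonicity, PN = (p₁ − p₀) / p₁.
PN = (0.625 − 0.297) / 0.625 = 0.328 / 0.625 ≈ 0.5248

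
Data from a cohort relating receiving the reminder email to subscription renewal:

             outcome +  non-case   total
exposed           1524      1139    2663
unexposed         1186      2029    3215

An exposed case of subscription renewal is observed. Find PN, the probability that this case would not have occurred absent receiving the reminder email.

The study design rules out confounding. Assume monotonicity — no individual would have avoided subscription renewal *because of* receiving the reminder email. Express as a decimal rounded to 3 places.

PN ≈ 0.355

p₁ = P(outcome | exposed) = 1524/2663 = 0.57229
p₀ = P(outcome | unexposed) = 1186/3215 = 0.3689
Under exogeneity and monotonicity, PN = (p₁ − p₀)/p₁.
PN = (0.57229 − 0.3689) / 0.57229 ≈ 0.3554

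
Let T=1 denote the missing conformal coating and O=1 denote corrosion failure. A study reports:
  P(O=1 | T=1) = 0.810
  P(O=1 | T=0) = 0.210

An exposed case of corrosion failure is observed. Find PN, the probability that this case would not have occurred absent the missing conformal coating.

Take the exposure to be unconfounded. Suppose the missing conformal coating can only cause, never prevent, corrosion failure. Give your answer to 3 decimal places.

Let p₁ = 0.81, p₀ = 0.21.
Under exogeneity and monotonicity, PN = (p₁ − p₀) / p₁.
PN = (0.81 − 0.21) / 0.81 = 0.6 / 0.81 ≈ 0.7407

PN ≈ 0.741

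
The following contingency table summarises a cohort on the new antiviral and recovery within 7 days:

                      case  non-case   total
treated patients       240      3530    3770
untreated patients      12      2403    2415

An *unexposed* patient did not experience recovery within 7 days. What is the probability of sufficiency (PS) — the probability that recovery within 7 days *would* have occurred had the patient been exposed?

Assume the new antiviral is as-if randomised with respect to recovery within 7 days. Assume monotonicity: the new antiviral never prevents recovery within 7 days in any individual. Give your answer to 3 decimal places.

p₁ = P(outcome | exposed) = 240/3770 = 0.06366
p₀ = P(outcome | unexposed) = 12/2415 = 0.0049689
Under exogeneity and monotonicity, PS = (p₁ − p₀) / (1 − p₀).
PS = (0.06366 − 0.0049689) / (1 − 0.0049689) = 0.058692 / 0.99503 ≈ 0.0590

PS ≈ 0.059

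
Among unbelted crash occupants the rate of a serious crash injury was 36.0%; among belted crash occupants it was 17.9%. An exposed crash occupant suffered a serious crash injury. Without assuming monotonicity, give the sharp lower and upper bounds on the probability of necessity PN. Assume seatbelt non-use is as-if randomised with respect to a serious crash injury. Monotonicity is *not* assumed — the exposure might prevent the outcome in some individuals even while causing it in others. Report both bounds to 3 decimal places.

p₁ = 0.36, p₀ = 0.179.
Under exogeneity alone the bounds on PN are max{0,(p₁−p₀)/p₁} ≤ PN ≤ min{1,(1−p₀)/p₁}.
  lower = (p₁ − p₀)/p₁ = 0.181 / 0.36 ≈ 0.5028
  upper = min{1, (1 − p₀)/p₁} = 0.821 / 0.36 ≈ 2.2806 → capped at 1

0.503 ≤ PN ≤ 1.000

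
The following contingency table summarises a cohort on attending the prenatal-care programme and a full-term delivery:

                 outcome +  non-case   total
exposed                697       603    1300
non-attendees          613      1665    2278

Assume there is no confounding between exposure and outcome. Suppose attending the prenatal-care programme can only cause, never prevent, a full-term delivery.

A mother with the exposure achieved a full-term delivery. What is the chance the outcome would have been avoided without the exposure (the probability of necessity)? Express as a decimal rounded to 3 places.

PN ≈ 0.498

p₁ = P(outcome | exposed) = 697/1300 = 0.53615
p₀ = P(outcome | unexposed) = 613/2278 = 0.2691
Under exogeneity and monotonicity, PN = (p₁ − p₀) / p₁.
PN = (0.53615 − 0.2691) / 0.53615 = 0.26706 / 0.53615 ≈ 0.4981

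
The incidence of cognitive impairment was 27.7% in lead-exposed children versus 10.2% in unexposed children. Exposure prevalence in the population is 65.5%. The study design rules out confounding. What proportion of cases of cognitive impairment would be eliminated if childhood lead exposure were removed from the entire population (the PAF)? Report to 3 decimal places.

PAF ≈ 0.529

p₁ = 0.277, p₀ = 0.102.
Overall risk P(Y=1) = π·p₁ + (1−π)·p₀ = 0.655×0.277 + 0.345×0.102 = 0.21662.
Under exogeneity, PAF = [P(Y=1) − p₀] / P(Y=1).
PAF = (0.21662 − 0.102) / 0.21662 ≈ 0.5291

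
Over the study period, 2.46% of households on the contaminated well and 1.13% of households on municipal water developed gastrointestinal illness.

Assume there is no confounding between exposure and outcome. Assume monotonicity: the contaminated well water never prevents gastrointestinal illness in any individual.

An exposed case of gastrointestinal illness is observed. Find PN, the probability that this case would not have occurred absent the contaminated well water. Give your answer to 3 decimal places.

p₁ = 0.0246, p₀ = 0.0113.
Under exogeneity and monotonicity, PN = (p₁ − p₀) / p₁.
PN = (0.0246 − 0.0113) / 0.0246 = 0.0133 / 0.0246 ≈ 0.5407

PN ≈ 0.541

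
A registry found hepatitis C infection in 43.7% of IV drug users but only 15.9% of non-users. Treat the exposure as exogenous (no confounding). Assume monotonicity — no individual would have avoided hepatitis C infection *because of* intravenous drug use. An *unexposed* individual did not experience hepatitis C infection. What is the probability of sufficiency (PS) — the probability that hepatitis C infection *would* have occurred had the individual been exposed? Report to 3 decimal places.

PS ≈ 0.331

p₁ = 0.437, p₀ = 0.159.
Under exogeneity and monotonicity, PS = (p₁ − p₀) / (1 − p₀).
PS = (0.437 − 0.159) / (1 − 0.159) = 0.278 / 0.841 ≈ 0.3306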